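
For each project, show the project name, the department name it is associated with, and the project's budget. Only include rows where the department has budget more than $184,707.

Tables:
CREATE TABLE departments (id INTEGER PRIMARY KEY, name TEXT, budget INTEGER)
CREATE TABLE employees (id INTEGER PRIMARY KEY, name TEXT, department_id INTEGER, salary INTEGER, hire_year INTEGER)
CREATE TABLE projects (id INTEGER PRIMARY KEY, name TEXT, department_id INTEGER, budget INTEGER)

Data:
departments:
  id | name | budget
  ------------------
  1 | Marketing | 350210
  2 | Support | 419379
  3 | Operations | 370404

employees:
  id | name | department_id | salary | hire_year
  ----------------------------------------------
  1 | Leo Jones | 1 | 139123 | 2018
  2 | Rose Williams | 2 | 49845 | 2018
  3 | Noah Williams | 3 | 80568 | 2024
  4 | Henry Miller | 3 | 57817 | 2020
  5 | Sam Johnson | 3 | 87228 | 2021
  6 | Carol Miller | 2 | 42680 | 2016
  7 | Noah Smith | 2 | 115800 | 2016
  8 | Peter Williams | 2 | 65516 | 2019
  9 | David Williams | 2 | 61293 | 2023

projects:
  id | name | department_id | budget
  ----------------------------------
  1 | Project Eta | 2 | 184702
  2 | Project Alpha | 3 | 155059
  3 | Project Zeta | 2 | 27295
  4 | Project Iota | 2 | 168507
SELECT c.name, p.name AS department, c.budget FROM projects c JOIN departments p ON c.department_id = p.id WHERE p.budget > 184707

Execution result:
name | department | budget
Project Eta | Support | 184702
Project Alpha | Operations | 155059
Project Zeta | Support | 27295
Project Iota | Support | 168507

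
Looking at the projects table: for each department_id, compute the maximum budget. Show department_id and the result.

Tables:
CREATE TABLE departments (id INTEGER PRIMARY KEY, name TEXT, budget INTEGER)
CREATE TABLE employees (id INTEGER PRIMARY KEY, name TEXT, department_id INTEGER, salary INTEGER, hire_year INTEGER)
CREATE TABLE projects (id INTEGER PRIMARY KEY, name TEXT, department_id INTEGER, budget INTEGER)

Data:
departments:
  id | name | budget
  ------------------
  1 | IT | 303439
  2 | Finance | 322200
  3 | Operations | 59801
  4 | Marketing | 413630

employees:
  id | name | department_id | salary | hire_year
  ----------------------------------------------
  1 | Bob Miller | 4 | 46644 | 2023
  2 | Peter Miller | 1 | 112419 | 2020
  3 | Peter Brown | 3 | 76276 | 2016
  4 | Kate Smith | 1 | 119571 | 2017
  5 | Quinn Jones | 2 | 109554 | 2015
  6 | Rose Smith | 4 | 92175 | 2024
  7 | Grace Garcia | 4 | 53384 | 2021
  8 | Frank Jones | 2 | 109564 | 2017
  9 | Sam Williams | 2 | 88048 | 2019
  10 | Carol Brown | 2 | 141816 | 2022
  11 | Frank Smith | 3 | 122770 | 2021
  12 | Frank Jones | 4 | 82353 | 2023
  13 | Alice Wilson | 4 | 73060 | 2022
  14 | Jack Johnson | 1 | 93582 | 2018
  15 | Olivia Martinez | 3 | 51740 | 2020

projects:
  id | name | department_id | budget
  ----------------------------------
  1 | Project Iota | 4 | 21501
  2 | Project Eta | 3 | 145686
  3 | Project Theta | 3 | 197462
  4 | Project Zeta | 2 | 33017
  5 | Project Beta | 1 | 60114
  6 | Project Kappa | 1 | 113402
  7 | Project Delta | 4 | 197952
SELECT department_id, MAX(budget) AS max_budget FROM projects GROUP BY department_id

Execution result:
department_id | max_budget
1 | 113402
2 | 33017
3 | 197462
4 | 197952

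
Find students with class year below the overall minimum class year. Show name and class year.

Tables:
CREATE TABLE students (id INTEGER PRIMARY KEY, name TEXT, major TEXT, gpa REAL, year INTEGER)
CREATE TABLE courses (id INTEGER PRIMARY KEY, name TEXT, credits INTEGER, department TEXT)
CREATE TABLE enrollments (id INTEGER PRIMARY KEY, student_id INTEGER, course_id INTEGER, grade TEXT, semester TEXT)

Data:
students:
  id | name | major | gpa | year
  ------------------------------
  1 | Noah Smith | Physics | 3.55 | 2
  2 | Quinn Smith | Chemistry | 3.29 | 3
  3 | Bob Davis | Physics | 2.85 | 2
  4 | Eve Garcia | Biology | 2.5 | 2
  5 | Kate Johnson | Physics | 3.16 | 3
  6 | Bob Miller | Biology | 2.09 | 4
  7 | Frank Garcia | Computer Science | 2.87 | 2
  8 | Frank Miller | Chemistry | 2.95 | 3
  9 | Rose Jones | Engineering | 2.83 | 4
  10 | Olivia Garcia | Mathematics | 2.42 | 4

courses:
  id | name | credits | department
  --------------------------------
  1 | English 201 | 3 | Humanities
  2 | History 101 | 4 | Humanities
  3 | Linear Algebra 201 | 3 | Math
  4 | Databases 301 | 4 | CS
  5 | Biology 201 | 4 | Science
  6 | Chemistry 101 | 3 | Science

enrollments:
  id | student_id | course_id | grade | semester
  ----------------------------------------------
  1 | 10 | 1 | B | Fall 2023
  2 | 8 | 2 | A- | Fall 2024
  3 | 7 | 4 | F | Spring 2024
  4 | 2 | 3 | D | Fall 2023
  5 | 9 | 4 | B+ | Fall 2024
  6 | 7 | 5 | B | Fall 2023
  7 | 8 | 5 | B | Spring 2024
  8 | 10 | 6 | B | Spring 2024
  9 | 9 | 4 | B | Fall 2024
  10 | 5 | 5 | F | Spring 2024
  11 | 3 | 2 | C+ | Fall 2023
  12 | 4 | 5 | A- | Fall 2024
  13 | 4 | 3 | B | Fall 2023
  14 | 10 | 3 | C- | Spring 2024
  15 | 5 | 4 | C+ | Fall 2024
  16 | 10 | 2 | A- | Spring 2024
SELECT name, year FROM students WHERE year < (SELECT MIN(year) FROM students)

Execution result:
(no rows)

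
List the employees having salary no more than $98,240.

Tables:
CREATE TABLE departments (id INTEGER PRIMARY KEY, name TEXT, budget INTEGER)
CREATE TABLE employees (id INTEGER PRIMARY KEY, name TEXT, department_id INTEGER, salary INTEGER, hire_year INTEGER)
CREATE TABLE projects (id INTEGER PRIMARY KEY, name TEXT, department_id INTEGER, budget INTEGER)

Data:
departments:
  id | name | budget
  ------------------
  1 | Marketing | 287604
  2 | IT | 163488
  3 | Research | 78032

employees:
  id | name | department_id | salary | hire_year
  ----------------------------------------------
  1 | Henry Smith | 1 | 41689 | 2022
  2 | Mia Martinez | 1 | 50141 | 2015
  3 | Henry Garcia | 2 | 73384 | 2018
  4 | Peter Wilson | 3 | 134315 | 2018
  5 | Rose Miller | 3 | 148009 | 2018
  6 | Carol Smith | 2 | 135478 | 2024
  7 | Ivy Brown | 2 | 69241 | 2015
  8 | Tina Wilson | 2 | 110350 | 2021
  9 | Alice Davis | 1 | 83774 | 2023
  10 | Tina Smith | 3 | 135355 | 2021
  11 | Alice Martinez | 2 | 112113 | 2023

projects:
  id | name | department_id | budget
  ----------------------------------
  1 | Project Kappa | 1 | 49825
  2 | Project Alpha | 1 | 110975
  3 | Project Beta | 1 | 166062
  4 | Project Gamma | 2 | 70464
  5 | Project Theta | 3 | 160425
SELECT name, salary FROM employees WHERE salary <= 98240

Execution result:
name | salary
Henry Smith | 41689
Mia Martinez | 50141
Henry Garcia | 73384
Ivy Brown | 69241
Alice Davis | 83774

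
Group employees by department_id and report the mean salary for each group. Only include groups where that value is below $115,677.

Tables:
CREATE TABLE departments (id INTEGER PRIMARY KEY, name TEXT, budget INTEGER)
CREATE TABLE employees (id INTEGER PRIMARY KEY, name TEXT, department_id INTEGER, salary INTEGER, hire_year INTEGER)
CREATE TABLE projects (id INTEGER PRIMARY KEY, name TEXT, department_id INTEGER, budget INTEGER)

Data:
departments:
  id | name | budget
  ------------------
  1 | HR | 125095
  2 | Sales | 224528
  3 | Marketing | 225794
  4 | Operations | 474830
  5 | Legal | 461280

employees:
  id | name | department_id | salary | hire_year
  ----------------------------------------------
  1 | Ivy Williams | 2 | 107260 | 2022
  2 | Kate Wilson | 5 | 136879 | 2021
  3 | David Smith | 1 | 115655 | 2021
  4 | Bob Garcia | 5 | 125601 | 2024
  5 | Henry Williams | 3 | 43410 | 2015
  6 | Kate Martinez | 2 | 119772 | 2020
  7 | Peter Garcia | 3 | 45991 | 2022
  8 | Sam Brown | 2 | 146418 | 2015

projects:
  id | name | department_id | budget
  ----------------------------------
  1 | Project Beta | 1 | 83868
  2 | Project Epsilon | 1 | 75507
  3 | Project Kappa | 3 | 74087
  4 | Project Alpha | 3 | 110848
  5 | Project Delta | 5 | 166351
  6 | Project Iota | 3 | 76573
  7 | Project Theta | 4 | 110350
SELECT department_id, AVG(salary) AS avg_salary FROM employees GROUP BY department_id HAVING AVG(salary) < 115677

Execution result:
department_id | avg_salary
1 | 115655.00
3 | 44700.50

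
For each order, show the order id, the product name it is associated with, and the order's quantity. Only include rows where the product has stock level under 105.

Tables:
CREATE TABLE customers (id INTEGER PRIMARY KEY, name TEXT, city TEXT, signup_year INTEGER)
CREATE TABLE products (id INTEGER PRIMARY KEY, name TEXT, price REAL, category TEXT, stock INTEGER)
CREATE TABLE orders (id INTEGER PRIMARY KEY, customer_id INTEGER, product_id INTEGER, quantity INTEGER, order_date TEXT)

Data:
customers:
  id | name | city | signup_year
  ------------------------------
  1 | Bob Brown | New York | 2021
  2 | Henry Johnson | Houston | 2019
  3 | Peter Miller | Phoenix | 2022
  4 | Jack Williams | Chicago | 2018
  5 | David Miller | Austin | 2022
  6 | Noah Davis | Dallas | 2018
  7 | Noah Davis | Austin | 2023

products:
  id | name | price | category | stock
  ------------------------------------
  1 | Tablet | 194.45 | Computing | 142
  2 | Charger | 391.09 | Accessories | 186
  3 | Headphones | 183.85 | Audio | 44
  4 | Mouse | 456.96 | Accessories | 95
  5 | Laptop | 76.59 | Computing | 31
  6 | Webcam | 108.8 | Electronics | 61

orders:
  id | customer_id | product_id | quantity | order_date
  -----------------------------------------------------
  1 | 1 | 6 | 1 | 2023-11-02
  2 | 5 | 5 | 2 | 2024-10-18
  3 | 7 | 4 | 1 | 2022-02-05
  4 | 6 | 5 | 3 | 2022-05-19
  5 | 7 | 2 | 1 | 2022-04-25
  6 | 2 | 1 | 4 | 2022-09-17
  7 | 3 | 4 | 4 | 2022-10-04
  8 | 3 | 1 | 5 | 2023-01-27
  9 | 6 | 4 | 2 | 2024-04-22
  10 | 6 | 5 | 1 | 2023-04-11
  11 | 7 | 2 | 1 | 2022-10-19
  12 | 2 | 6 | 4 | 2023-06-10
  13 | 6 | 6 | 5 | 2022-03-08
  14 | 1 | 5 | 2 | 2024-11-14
SELECT c.id, p.name AS product, c.quantity FROM orders c JOIN products p ON c.product_id = p.id WHERE p.stock < 105

Execution result:
id | product | quantity
1 | Webcam | 1
2 | Laptop | 2
3 | Mouse | 1
4 | Laptop | 3
7 | Mouse | 4
9 | Mouse | 2
10 | Laptop | 1
12 | Webcam | 4
13 | Webcam | 5
14 | Laptop | 2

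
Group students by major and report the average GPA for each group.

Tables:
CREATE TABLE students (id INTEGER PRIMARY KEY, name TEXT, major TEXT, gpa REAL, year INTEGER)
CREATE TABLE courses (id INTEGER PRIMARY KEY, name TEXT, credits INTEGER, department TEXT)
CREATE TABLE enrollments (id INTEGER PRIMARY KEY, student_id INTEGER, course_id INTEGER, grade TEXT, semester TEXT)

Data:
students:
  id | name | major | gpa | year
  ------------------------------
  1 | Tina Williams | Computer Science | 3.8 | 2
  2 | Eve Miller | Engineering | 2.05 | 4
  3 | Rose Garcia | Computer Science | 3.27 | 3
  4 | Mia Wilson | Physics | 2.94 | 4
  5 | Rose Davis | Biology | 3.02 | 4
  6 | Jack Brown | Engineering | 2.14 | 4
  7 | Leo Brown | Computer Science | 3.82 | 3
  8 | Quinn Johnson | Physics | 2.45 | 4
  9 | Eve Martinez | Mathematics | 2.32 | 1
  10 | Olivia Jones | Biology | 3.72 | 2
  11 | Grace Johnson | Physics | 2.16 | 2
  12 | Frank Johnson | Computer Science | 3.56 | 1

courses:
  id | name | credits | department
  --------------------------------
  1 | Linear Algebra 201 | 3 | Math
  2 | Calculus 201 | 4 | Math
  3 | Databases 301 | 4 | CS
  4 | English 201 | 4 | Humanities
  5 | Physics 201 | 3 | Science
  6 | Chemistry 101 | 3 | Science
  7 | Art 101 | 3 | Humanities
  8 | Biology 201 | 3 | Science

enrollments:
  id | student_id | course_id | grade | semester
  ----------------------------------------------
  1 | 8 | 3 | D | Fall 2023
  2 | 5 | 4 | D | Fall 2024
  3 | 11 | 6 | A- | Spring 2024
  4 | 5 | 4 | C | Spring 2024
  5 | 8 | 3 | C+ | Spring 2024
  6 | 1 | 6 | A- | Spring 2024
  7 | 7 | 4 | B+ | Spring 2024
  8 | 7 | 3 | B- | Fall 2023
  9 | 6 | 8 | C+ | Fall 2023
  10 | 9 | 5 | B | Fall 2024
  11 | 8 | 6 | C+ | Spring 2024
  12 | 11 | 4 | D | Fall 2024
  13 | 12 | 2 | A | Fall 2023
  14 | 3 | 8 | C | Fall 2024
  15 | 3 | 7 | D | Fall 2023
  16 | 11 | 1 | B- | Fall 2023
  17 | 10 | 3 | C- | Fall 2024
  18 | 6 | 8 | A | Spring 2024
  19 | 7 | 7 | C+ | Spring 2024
SELECT major, AVG(gpa) AS avg_gpa FROM students GROUP BY major

Execution result:
major | avg_gpa
Biology | 3.37
Computer Science | 3.61
Engineering | 2.10
Mathematics | 2.32
Physics | 2.52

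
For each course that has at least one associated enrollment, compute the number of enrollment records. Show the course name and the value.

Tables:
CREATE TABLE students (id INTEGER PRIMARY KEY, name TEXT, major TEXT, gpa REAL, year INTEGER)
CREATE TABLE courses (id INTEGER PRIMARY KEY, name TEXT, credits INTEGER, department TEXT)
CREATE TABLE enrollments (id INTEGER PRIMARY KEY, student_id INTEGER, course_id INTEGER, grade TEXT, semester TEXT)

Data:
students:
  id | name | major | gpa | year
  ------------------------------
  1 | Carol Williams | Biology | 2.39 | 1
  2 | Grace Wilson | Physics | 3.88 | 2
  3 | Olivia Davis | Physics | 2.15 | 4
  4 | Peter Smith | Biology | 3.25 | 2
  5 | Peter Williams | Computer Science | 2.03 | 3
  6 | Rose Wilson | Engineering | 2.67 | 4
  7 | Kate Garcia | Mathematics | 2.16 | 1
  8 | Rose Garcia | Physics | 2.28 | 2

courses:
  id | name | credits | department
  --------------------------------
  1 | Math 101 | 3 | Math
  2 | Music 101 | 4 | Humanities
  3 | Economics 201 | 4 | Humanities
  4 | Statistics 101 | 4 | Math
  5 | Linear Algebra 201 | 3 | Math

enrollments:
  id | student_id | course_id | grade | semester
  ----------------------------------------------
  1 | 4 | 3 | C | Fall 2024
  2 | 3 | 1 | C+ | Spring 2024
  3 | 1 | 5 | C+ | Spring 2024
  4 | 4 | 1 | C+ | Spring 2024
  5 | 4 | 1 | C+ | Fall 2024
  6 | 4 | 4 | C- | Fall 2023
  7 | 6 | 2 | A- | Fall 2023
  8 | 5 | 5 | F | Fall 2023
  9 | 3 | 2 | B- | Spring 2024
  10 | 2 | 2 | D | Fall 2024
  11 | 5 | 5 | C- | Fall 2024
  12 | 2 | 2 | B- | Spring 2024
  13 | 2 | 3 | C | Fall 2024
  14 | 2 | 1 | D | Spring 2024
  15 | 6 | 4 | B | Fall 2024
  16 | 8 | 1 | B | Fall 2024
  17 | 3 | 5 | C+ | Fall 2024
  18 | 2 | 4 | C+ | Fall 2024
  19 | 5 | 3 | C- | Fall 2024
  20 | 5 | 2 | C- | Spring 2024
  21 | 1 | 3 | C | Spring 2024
SELECT p.name, COUNT(*) AS n FROM enrollments c JOIN courses p ON c.course_id = p.id GROUP BY p.id, p.name

Execution result:
name | n
Math 101 | 5
Music 101 | 5
Economics 201 | 4
Statistics 101 | 3
Linear Algebra 201 | 4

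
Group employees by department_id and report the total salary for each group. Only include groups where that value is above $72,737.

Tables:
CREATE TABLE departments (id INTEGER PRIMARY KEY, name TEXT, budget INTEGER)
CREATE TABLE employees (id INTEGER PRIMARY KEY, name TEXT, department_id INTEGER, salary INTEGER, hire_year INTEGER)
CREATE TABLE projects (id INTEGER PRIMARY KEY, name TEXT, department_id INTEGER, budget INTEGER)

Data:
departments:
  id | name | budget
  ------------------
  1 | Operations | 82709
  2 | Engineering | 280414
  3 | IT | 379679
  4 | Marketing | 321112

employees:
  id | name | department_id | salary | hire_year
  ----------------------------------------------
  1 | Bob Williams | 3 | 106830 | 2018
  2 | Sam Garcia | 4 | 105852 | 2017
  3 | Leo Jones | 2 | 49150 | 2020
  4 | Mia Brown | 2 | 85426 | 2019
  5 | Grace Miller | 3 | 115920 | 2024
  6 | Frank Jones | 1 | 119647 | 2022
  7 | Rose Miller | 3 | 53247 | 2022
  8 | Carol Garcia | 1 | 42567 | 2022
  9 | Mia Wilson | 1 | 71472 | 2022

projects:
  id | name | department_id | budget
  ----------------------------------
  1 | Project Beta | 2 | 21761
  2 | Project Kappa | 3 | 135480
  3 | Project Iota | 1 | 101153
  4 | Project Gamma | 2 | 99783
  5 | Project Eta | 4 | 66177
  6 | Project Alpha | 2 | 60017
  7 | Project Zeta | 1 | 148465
SELECT department_id, SUM(salary) AS sum_salary FROM employees GROUP BY department_id HAVING SUM(salary) > 72737

Execution result:
department_id | sum_salary
1 | 233686
2 | 134576
3 | 275997
4 | 105852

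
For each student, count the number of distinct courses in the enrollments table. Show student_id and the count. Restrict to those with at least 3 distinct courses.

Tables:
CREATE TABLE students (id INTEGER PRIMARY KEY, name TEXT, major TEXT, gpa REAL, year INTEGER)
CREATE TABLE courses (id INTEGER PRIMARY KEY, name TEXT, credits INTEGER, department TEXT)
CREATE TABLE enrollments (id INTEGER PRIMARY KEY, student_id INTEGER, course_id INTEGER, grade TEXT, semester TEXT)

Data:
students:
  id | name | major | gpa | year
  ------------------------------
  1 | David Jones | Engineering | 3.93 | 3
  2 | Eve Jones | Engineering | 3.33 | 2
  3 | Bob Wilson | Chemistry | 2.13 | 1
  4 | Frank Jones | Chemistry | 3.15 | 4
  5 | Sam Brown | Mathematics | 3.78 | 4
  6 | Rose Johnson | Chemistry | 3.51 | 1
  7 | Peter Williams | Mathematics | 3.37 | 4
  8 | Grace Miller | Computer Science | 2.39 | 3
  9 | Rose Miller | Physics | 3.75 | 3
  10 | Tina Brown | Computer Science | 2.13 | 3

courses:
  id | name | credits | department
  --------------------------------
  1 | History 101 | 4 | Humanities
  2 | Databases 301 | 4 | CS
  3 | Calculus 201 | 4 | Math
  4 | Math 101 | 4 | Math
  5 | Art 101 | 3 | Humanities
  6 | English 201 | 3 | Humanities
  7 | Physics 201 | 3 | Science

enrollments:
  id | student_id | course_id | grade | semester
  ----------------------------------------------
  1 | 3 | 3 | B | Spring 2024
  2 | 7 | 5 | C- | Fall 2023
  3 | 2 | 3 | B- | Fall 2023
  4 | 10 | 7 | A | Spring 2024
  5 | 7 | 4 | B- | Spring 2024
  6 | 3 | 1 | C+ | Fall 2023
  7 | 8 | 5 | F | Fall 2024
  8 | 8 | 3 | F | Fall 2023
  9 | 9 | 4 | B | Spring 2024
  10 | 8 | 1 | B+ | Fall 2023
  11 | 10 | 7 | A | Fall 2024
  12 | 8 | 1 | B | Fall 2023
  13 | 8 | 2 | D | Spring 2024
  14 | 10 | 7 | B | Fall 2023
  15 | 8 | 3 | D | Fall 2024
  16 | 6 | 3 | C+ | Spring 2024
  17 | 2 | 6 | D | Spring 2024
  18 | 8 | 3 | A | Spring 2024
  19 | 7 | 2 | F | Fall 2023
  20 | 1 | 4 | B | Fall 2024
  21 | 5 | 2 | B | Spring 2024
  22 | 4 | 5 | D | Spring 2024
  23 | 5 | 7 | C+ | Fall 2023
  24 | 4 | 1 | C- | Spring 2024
SELECT student_id, COUNT(DISTINCT course_id) AS distinct_course_count FROM enrollments GROUP BY student_id HAVING COUNT(DISTINCT course_id) >= 3

Execution result:
student_id | distinct_course_count
7 | 3
8 | 4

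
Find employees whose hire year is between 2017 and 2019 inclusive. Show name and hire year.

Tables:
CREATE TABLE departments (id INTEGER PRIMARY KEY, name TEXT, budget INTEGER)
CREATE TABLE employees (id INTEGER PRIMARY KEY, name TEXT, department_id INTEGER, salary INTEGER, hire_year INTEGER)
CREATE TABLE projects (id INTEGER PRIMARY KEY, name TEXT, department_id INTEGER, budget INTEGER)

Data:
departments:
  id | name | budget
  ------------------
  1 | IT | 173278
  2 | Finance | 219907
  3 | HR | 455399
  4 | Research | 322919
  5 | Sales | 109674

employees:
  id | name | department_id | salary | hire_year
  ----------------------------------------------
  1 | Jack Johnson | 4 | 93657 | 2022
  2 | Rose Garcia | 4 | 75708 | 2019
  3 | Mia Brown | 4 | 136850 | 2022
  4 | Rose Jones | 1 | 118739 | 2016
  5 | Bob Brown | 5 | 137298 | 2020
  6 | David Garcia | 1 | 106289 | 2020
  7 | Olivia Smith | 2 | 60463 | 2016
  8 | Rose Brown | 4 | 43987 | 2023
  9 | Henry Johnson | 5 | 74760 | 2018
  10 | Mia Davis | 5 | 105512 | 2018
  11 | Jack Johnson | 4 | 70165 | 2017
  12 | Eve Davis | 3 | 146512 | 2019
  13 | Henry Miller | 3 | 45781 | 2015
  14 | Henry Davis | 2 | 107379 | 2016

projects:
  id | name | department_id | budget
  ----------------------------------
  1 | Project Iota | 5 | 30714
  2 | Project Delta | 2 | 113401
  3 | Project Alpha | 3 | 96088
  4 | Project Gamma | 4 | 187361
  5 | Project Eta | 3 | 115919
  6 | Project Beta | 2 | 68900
SELECT name, hire_year FROM employees WHERE hire_year BETWEEN 2017 AND 2019

Execution result:
name | hire_year
Rose Garcia | 2019
Henry Johnson | 2018
Mia Davis | 2018
Jack Johnson | 2017
Eve Davis | 2019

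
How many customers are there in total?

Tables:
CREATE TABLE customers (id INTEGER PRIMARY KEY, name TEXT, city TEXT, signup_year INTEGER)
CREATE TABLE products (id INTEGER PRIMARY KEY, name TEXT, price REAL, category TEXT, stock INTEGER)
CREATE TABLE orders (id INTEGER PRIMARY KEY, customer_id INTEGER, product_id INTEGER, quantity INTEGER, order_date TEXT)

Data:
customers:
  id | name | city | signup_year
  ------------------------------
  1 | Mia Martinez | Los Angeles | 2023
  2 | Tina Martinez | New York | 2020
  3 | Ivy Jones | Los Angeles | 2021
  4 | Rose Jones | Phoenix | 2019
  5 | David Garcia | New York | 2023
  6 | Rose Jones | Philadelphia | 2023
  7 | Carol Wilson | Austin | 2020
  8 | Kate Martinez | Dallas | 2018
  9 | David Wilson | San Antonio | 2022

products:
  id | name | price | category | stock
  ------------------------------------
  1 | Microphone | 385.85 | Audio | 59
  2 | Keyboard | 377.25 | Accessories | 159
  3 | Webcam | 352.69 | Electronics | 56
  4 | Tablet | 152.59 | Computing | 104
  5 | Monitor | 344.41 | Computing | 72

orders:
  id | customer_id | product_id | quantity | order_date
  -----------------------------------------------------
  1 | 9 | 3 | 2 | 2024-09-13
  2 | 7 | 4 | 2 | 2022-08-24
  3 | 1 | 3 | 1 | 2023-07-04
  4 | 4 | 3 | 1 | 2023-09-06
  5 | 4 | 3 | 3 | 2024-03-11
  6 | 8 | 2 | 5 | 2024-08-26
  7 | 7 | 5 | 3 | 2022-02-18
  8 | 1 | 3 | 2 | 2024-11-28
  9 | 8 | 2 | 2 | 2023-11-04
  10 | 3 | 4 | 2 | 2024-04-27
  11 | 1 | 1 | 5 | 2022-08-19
SELECT COUNT(*) FROM customers

Execution result:
9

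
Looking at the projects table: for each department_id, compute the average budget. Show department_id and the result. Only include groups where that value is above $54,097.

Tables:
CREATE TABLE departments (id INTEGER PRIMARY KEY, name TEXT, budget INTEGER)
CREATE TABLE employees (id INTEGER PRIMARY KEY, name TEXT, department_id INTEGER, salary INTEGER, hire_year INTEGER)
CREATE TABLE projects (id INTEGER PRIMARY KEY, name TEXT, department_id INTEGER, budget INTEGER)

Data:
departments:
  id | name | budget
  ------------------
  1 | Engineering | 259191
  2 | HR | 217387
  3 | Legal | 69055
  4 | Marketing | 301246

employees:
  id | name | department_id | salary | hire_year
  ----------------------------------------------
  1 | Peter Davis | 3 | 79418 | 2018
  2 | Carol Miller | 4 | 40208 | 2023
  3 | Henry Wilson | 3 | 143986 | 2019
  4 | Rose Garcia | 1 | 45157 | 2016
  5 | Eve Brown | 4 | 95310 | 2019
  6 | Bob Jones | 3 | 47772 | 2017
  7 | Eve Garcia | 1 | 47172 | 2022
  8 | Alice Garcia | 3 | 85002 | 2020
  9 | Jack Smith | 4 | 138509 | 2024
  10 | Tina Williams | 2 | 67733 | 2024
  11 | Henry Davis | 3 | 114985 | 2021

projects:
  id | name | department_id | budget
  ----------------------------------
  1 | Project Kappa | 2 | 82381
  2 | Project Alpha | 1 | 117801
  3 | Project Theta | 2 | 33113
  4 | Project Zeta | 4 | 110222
SELECT department_id, AVG(budget) AS avg_budget FROM projects GROUP BY department_id HAVING AVG(budget) > 54097

Execution result:
department_id | avg_budget
1 | 117801.00
2 | 57747.00
4 | 110222.00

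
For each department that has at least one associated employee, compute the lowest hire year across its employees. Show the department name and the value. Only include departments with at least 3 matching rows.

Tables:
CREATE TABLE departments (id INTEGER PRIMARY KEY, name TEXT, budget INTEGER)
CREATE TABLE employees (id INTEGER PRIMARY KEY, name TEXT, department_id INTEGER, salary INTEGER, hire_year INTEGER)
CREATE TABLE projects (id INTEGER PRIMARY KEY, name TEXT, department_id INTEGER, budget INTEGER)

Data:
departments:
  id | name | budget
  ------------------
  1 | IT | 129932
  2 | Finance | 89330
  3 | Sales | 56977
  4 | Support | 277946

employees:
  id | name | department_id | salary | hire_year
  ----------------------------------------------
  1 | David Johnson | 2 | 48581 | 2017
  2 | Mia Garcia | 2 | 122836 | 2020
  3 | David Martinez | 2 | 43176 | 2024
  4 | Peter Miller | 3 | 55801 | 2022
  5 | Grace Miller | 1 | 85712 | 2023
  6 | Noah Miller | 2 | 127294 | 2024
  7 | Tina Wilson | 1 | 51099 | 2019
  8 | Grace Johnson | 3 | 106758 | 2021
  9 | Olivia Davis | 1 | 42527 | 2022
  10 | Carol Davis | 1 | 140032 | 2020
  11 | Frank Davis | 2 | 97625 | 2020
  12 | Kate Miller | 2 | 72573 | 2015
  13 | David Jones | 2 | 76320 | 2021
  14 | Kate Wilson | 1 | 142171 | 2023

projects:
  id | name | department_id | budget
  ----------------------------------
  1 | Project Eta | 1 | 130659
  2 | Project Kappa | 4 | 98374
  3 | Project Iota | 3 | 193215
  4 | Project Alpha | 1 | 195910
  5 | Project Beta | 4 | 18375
SELECT p.name, MIN(c.hire_year) AS min_hire_year FROM employees c JOIN departments p ON c.department_id = p.id GROUP BY p.id, p.name HAVING COUNT(*) >= 3

Execution result:
name | min_hire_year
IT | 2019
Finance | 2015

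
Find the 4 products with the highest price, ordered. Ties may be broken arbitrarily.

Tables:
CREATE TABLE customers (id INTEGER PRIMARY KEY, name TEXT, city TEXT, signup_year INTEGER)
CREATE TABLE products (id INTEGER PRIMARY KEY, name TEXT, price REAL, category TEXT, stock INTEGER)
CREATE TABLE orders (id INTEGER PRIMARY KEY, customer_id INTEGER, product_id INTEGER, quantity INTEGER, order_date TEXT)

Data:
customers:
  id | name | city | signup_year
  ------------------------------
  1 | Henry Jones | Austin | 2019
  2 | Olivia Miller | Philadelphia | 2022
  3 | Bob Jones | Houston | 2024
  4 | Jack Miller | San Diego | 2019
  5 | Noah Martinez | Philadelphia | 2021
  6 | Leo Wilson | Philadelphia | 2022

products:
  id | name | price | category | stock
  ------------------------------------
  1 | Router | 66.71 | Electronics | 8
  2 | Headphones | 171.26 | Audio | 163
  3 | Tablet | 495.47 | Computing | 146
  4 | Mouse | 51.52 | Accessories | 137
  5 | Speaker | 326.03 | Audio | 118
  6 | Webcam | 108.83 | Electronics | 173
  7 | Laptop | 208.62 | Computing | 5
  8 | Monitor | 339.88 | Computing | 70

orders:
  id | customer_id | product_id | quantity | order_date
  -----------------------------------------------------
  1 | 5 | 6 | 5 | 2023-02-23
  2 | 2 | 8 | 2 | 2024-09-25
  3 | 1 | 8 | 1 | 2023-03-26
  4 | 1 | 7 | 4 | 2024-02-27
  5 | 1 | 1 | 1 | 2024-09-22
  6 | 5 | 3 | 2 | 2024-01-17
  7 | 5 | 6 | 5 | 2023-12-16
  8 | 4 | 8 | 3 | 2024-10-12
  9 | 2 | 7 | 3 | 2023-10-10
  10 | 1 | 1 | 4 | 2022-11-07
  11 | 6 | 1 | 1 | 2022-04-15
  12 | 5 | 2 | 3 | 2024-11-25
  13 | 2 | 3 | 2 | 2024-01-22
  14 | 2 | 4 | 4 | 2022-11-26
SELECT name, price FROM products ORDER BY price DESC LIMIT 4

Execution result:
name | price
Tablet | 495.47
Monitor | 339.88
Speaker | 326.03
Laptop | 208.62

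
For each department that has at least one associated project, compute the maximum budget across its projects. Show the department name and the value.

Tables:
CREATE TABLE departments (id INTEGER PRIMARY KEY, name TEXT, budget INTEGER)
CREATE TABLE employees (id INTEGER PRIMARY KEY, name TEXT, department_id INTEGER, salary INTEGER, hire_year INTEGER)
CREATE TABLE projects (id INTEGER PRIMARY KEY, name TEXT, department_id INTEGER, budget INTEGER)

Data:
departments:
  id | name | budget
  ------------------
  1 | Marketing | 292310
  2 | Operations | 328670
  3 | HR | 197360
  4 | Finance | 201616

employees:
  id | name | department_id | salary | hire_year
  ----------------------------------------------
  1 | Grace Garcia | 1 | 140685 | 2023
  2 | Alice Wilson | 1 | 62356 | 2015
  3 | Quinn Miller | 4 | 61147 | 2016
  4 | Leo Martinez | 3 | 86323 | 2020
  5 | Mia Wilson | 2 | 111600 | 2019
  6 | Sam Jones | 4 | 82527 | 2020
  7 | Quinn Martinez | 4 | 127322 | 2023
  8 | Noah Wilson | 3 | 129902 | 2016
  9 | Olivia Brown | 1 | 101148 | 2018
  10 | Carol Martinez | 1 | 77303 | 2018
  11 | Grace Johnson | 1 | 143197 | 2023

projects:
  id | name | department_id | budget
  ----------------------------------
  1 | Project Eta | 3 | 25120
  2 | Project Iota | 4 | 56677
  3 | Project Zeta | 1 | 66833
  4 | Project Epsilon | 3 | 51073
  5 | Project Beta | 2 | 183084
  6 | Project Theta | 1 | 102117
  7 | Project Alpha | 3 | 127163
SELECT p.name, MAX(c.budget) AS max_budget FROM projects c JOIN departments p ON c.department_id = p.id GROUP BY p.id, p.name

Execution result:
name | max_budget
Marketing | 102117
Operations | 183084
HR | 127163
Finance | 56677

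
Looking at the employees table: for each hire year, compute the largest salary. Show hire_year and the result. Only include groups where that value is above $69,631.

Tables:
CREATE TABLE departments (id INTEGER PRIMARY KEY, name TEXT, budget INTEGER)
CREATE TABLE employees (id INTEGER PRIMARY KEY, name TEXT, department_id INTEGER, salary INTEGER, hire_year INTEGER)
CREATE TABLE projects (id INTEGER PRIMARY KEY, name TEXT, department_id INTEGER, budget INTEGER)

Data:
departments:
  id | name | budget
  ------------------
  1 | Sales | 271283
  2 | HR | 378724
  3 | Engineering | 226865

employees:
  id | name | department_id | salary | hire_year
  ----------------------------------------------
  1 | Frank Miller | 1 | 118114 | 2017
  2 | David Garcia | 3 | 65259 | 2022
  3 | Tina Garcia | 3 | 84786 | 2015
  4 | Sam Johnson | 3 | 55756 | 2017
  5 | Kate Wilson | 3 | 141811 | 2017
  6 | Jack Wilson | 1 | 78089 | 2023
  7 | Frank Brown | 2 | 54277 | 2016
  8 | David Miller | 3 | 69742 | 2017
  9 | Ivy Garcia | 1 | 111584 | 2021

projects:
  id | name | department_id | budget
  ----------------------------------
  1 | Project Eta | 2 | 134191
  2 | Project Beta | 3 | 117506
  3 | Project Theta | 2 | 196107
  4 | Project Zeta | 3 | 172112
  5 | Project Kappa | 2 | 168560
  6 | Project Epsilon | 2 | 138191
SELECT hire_year, MAX(salary) AS max_salary FROM employees GROUP BY hire_year HAVING MAX(salary) > 69631

Execution result:
hire_year | max_salary
2015 | 84786
2017 | 141811
2021 | 111584
2023 | 78089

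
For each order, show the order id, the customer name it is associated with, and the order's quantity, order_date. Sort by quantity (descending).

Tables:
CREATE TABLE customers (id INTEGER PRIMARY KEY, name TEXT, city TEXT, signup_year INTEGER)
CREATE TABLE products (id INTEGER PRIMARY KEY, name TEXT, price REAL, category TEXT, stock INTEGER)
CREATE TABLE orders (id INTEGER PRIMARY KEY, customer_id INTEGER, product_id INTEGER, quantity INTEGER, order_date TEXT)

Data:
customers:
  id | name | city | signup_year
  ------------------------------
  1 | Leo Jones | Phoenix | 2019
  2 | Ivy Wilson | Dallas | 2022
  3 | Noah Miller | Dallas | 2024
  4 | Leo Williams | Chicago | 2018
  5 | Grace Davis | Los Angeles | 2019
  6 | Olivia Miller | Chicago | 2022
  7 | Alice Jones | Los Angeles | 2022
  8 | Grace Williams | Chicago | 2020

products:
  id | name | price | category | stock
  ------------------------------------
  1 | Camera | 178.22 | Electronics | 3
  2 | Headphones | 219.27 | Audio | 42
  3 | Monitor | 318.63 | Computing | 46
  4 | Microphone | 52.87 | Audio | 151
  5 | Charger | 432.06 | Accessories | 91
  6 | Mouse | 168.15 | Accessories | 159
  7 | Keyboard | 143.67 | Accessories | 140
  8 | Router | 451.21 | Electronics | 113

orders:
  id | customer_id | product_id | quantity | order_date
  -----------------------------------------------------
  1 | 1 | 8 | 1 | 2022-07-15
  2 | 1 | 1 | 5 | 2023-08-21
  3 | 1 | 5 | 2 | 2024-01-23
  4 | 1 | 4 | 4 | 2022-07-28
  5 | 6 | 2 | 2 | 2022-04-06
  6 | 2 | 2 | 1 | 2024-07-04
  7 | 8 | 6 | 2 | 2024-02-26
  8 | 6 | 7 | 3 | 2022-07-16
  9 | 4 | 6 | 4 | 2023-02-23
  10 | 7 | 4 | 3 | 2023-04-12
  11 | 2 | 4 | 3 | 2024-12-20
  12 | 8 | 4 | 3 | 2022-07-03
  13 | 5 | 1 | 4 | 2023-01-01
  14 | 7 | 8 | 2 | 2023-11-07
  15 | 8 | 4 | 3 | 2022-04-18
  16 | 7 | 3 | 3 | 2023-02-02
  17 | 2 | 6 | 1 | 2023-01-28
SELECT c.id, p.name AS customer, c.quantity, c.order_date FROM orders c JOIN customers p ON c.customer_id = p.id ORDER BY c.quantity DESC

Execution result:
id | customer | quantity | order_date
2 | Leo Jones | 5 | 2023-08-21
4 | Leo Jones | 4 | 2022-07-28
9 | Leo Williams | 4 | 2023-02-23
13 | Grace Davis | 4 | 2023-01-01
8 | Olivia Miller | 3 | 2022-07-16
10 | Alice Jones | 3 | 2023-04-12
11 | Ivy Wilson | 3 | 2024-12-20
12 | Grace Williams | 3 | 2022-07-03
15 | Grace Williams | 3 | 2022-04-18
16 | Alice Jones | 3 | 2023-02-02
3 | Leo Jones | 2 | 2024-01-23
5 | Olivia Miller | 2 | 2022-04-06
7 | Grace Williams | 2 | 2024-02-26
14 | Alice Jones | 2 | 2023-11-07
1 | Leo Jones | 1 | 2022-07-15
6 | Ivy Wilson | 1 | 2024-07-04
17 | Ivy Wilson | 1 | 2023-01-28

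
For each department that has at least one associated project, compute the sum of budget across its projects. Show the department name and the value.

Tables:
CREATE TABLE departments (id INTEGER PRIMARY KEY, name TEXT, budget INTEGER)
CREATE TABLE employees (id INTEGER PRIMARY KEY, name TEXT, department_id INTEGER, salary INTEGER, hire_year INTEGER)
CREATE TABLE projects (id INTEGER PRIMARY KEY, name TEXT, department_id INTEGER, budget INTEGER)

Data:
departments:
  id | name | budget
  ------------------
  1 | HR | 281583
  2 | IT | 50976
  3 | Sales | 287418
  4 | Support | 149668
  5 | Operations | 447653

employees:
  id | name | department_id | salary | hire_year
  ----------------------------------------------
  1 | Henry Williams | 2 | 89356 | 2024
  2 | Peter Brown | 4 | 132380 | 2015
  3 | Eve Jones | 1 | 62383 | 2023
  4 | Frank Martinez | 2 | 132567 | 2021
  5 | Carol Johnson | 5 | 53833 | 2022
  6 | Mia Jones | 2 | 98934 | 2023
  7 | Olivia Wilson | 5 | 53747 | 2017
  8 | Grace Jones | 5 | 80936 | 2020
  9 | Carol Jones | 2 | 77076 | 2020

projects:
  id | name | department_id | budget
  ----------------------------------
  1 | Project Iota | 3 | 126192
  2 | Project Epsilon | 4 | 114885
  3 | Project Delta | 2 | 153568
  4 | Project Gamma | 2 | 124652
SELECT p.name, SUM(c.budget) AS sum_budget FROM projects c JOIN departments p ON c.department_id = p.id GROUP BY p.id, p.name

Execution result:
name | sum_budget
IT | 278220
Sales | 126192
Support | 114885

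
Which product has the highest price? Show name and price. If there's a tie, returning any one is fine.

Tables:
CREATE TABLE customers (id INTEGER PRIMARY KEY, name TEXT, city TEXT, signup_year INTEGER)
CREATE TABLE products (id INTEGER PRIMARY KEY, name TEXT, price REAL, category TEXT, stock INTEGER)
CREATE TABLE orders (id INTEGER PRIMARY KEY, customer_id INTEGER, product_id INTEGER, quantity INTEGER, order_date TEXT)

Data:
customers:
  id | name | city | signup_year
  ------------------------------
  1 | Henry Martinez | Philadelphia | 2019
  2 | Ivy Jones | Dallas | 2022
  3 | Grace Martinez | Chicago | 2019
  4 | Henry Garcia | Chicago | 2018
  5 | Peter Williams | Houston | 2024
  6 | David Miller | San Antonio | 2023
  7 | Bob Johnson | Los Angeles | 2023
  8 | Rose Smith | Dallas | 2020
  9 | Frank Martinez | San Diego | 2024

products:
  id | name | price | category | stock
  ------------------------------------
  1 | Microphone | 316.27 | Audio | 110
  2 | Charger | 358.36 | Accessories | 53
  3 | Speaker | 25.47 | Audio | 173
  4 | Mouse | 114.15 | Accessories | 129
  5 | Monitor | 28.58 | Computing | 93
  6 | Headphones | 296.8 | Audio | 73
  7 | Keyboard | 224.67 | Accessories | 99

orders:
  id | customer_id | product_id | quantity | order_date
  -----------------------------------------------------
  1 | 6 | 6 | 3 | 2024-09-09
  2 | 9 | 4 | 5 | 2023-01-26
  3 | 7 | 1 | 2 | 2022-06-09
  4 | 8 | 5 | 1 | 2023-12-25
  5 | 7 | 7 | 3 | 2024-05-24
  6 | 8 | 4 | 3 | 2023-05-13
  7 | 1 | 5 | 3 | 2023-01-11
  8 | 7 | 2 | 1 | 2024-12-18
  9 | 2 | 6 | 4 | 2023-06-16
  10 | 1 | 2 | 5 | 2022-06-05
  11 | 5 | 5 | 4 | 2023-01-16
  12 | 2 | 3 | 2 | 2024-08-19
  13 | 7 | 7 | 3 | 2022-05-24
SELECT name, price FROM products ORDER BY price DESC LIMIT 1

Execution result:
name | price
Charger | 358.36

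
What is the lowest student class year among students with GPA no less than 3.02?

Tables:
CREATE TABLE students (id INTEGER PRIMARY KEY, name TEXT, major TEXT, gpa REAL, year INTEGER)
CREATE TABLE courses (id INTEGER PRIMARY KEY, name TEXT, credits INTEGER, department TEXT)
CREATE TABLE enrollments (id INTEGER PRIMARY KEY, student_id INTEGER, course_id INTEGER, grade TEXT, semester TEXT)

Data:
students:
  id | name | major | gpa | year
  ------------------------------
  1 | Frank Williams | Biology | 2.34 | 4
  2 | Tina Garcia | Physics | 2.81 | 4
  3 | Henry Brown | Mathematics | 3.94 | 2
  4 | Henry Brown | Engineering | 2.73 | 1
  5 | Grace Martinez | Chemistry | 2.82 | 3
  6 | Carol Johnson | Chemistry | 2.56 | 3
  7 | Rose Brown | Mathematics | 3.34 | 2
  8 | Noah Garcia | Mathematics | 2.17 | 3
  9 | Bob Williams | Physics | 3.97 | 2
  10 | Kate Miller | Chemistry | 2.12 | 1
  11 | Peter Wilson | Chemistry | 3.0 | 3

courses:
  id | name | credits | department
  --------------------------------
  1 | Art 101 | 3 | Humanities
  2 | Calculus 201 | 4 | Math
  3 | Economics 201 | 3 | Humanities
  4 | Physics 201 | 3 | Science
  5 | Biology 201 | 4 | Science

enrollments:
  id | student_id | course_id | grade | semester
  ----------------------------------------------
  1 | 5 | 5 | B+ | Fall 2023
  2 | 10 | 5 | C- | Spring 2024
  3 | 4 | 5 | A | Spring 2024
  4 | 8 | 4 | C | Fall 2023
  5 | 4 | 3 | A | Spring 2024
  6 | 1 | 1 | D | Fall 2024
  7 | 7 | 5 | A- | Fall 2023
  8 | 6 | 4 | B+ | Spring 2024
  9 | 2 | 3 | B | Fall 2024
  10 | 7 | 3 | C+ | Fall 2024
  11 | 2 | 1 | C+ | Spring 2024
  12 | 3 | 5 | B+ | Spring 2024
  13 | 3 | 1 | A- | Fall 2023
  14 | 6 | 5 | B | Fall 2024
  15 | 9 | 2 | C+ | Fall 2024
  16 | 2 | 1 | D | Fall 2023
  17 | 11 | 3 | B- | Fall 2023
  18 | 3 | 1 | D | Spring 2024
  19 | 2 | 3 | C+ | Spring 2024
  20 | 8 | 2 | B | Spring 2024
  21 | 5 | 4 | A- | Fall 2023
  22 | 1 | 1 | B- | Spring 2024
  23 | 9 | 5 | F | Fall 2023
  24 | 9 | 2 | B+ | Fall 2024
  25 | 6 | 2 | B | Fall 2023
SELECT MIN(year) FROM students WHERE gpa >= 3.02

Execution result:
2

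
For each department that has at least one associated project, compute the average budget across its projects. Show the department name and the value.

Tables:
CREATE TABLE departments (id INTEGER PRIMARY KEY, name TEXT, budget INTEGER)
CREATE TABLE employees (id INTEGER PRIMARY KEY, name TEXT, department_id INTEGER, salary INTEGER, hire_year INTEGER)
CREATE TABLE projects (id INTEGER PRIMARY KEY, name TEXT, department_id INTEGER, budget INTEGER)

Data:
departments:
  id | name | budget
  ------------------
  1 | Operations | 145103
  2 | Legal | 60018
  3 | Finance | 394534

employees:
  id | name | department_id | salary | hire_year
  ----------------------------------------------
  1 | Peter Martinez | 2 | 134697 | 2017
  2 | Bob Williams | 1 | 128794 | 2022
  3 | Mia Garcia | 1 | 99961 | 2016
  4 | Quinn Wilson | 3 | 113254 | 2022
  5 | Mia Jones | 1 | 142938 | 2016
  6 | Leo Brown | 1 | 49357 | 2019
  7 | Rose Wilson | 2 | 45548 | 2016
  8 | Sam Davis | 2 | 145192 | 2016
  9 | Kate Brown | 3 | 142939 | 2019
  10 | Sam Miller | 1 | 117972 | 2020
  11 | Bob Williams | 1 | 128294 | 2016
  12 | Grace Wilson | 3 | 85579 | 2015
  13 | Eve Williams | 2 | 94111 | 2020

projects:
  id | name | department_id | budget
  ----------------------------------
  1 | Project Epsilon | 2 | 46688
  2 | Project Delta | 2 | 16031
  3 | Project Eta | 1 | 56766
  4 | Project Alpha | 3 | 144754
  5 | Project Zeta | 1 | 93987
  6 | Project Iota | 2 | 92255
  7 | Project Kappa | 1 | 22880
SELECT p.name, AVG(c.budget) AS avg_budget FROM projects c JOIN departments p ON c.department_id = p.id GROUP BY p.id, p.name

Execution result:
name | avg_budget
Operations | 57877.67
Legal | 51658.00
Finance | 144754.00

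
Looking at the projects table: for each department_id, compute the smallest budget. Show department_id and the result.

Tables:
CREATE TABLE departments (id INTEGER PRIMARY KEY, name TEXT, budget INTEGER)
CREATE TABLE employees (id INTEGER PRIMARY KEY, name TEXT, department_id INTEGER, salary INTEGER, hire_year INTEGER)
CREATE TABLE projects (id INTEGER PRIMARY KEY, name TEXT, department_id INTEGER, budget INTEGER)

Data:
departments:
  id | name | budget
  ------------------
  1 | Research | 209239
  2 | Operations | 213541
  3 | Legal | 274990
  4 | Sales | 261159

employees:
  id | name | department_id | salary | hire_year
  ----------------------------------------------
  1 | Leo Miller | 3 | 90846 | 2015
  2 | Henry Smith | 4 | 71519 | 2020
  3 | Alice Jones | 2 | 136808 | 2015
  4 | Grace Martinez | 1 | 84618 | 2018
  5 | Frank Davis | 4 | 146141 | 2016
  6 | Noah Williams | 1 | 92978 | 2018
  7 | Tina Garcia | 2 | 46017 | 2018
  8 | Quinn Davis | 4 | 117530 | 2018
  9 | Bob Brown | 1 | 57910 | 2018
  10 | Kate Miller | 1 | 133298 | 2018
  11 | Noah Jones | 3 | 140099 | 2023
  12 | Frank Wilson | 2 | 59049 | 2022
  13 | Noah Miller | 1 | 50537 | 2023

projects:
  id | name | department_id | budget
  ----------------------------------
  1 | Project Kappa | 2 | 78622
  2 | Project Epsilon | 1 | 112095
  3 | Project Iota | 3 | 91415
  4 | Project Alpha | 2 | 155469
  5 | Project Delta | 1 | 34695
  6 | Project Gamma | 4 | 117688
SELECT department_id, MIN(budget) AS min_budget FROM projects GROUP BY department_id

Execution result:
department_id | min_budget
1 | 34695
2 | 78622
3 | 91415
4 | 117688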